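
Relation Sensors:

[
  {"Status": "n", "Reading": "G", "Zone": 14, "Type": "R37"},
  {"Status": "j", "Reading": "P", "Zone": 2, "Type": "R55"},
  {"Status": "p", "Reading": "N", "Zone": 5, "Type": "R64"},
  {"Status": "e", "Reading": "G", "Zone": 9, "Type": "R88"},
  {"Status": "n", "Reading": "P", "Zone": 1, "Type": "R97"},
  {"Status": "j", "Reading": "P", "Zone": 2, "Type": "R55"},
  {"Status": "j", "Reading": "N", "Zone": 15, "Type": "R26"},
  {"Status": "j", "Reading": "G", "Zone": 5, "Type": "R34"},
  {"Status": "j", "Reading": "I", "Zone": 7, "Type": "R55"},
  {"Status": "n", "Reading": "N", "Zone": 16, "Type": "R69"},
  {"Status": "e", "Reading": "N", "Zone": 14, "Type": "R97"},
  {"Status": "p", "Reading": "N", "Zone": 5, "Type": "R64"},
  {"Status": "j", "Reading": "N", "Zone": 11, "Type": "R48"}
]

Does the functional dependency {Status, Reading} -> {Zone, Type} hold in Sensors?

(Status=n, Reading=G): 1 row → {Zone,Type} = (14, R37) ✓
(Status=j, Reading=P): 2 rows → {Zone,Type} = (2, R55), (2, R55) ✓
(Status=p, Reading=N): 2 rows → {Zone,Type} = (5, R64), (5, R64) ✓
(Status=e, Reading=G): 1 row → {Zone,Type} = (9, R88) ✓
(Status=n, Reading=P): 1 row → {Zone,Type} = (1, R97) ✓
(Status=j, Reading=N): 2 rows → {Zone,Type} takes values {(15, R26), (11, R48)} — violation
(Status=j, Reading=G): 1 row → {Zone,Type} = (5, R34) ✓
(Status=j, Reading=I): 1 row → {Zone,Type} = (7, R55) ✓
(Status=n, Reading=N): 1 row → {Zone,Type} = (16, R69) ✓
(Status=e, Reading=N): 1 row → {Zone,Type} = (14, R97) ✓
Two rows agree on {Status, Reading} but differ on {Zone, Type}, so {Status, Reading} -> {Zone, Type} does not hold.

No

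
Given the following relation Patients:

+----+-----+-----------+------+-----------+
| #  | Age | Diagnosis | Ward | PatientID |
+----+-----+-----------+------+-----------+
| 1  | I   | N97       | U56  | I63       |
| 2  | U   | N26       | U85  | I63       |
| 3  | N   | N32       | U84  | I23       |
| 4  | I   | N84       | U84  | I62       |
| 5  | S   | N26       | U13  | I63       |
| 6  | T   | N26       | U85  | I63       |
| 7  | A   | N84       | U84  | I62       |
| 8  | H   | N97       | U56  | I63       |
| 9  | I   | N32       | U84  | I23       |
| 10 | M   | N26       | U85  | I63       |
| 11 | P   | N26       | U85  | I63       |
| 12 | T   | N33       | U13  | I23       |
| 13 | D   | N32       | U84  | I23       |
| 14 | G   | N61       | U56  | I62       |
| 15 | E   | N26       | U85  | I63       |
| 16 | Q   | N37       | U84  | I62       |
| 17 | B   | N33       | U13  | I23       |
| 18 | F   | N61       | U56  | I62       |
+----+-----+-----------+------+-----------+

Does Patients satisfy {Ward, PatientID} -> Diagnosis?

(Ward=U56, PatientID=I63): rows 1, 8 → Diagnosis = N97, N97 ✓
(Ward=U85, PatientID=I63): rows 2, 6, 10, 11, 15 → Diagnosis = N26, N26, N26, N26, N26 ✓
(Ward=U84, PatientID=I23): rows 3, 9, 13 → Diagnosis = N32, N32, N32 ✓
(Ward=U84, PatientID=I62): rows 4, 7, 16 → Diagnosis takes values {N84, N37} — violation
(Ward=U13, PatientID=I63): row 5 → Diagnosis = N26 ✓
(Ward=U13, PatientID=I23): rows 12, 17 → Diagnosis = N33, N33 ✓
(Ward=U56, PatientID=I62): rows 14, 18 → Diagnosis = N61, N61 ✓
Two rows agree on {Ward, PatientID} but differ on Diagnosis, so {Ward, PatientID} -> Diagnosis does not hold.

No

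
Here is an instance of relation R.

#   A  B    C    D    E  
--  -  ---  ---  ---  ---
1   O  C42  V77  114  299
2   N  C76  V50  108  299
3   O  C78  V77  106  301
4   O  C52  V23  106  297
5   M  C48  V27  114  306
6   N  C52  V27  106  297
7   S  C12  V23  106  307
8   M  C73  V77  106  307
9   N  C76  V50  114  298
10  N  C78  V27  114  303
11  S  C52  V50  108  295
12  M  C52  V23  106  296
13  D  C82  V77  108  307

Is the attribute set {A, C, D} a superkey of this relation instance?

Yes

All 13 rows have distinct {A, C, D} values, so {A, C, D} → (all attributes) holds and {A, C, D} is a superkey.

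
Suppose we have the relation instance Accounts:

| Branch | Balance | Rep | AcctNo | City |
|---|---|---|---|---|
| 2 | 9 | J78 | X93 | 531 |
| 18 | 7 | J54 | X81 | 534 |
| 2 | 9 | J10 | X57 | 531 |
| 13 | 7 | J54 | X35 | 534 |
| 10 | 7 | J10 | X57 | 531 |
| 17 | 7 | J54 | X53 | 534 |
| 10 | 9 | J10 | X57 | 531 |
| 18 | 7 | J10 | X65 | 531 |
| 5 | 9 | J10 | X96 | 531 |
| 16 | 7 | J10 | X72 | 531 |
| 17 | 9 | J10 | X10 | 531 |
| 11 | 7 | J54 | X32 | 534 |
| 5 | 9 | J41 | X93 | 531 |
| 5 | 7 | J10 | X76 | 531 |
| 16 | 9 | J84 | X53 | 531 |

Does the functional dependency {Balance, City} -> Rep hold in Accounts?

(Balance=9, City=531): 7 rows → Rep takes values {J78, J10, J41, J84} — violation
(Balance=7, City=534): 4 rows → Rep = J54, J54, J54, J54 ✓
(Balance=7, City=531): 4 rows → Rep = J10, J10, J10, J10 ✓
Two rows agree on {Balance, City} but differ on Rep, so {Balance, City} -> Rep does not hold.

No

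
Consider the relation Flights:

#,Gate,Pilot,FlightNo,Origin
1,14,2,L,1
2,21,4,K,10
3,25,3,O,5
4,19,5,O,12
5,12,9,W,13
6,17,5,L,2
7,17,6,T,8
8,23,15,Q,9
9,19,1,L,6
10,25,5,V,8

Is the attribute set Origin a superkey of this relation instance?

No

Rows 7 and 10 have the same Origin value Origin=8 but are distinct tuples, so Origin does not determine every attribute — not a superkey.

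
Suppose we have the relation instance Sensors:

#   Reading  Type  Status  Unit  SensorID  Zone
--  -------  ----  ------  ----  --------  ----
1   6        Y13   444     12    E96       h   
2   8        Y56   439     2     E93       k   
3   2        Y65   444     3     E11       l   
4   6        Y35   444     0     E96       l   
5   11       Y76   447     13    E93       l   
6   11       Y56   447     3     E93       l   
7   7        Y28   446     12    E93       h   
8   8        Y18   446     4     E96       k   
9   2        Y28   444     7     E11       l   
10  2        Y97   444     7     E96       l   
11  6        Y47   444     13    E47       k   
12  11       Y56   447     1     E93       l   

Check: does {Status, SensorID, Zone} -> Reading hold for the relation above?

No

(Status=444, SensorID=E96, Zone=h): row 1 → Reading = 6 ✓
(Status=439, SensorID=E93, Zone=k): row 2 → Reading = 8 ✓
(Status=444, SensorID=E11, Zone=l): rows 3, 9 → Reading = 2, 2 ✓
(Status=444, SensorID=E96, Zone=l): rows 4, 10 → Reading takes values {6, 2} — violation
(Status=447, SensorID=E93, Zone=l): rows 5, 6, 12 → Reading = 11, 11, 11 ✓
(Status=446, SensorID=E93, Zone=h): row 7 → Reading = 7 ✓
(Status=446, SensorID=E96, Zone=k): row 8 → Reading = 8 ✓
(Status=444, SensorID=E47, Zone=k): row 11 → Reading = 6 ✓
Two rows agree on {Status, SensorID, Zone} but differ on Reading, so {Status, SensorID, Zone} -> Reading does not hold.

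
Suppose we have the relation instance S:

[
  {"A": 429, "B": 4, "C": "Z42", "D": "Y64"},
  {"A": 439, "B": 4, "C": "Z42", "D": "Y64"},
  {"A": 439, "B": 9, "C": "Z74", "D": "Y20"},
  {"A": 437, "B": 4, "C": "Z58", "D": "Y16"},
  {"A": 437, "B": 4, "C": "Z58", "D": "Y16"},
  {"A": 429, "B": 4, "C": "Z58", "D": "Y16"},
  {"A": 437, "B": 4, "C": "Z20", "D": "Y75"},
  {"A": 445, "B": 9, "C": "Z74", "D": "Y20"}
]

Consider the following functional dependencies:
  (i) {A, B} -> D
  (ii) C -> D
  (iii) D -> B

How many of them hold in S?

2

(i) {A, B} -> D: (A=429, B=4): 2 rows → D takes values {Y64, Y16} — violation; (A=437, B=4): 3 rows → D takes values {Y16, Y75} — violation — fails.
(ii) C -> D: every LHS value maps to a single RHS value — holds.
(iii) D -> B: every LHS value maps to a single RHS value — holds.
2 of the 3 dependencies hold.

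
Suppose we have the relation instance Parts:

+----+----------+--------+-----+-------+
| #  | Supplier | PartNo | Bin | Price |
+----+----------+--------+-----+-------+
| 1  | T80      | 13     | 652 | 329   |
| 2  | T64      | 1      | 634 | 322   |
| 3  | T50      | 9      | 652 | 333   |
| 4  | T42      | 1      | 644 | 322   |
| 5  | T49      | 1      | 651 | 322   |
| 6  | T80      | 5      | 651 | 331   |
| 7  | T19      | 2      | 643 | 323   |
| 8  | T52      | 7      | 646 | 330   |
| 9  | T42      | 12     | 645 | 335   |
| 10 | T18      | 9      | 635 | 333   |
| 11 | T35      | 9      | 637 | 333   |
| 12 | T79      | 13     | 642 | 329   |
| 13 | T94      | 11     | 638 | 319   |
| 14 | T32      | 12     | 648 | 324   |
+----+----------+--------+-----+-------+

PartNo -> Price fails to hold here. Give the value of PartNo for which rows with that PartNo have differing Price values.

12

PartNo=13: rows 1, 12 → Price = 329, 329 ✓
PartNo=1: rows 2, 4, 5 → Price = 322, 322, 322 ✓
PartNo=9: rows 3, 10, 11 → Price = 333, 333, 333 ✓
PartNo=5: row 6 → Price = 331 ✓
PartNo=2: row 7 → Price = 323 ✓
PartNo=7: row 8 → Price = 330 ✓
PartNo=12: rows 9, 14 → Price takes values {335, 324} — violation
PartNo=11: row 13 → Price = 319 ✓
The only PartNo value with inconsistent Price is PartNo=12.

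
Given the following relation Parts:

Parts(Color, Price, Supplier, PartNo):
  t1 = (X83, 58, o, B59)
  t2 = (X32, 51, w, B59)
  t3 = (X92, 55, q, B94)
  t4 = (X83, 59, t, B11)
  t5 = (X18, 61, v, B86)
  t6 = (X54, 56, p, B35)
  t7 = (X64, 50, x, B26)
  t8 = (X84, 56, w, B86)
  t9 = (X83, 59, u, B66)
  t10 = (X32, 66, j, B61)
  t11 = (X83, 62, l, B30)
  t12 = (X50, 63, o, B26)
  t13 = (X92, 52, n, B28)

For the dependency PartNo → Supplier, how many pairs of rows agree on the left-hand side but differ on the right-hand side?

3

PartNo=B59: violating pairs (1,2) — 1 pair.
PartNo=B86: violating pairs (5,8) — 1 pair.
PartNo=B26: violating pairs (7,12) — 1 pair.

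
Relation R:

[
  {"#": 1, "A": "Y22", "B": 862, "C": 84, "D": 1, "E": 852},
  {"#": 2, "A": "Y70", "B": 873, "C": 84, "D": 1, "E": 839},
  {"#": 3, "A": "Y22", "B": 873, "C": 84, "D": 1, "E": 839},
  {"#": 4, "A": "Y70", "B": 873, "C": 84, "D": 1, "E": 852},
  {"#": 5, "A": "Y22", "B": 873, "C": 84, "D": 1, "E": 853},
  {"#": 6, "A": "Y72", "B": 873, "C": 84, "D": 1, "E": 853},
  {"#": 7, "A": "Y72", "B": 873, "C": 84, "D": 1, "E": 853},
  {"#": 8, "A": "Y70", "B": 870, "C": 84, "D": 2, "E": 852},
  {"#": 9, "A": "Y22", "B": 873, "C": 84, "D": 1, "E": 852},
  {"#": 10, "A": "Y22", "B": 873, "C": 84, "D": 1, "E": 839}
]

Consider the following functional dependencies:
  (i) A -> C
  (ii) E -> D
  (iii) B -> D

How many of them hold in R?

2

(i) A -> C: every LHS value maps to a single RHS value — holds.
(ii) E -> D: E=852: rows 1, 4, 8, 9 → D takes values {1, 2} — violation — fails.
(iii) B -> D: every LHS value maps to a single RHS value — holds.
2 of the 3 dependencies hold.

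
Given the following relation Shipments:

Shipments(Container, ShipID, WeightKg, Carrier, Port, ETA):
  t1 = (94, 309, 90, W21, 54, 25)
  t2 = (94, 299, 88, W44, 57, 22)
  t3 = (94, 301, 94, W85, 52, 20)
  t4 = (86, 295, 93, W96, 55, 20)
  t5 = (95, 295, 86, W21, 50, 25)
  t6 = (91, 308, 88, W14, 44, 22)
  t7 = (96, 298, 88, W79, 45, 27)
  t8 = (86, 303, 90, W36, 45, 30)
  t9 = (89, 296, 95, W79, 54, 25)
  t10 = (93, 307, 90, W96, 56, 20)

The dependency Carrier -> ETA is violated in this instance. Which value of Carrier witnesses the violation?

W79

Carrier=W21: rows 1, 5 → ETA = 25, 25 ✓
Carrier=W44: row 2 → ETA = 22 ✓
Carrier=W85: row 3 → ETA = 20 ✓
Carrier=W96: rows 4, 10 → ETA = 20, 20 ✓
Carrier=W14: row 6 → ETA = 22 ✓
Carrier=W79: rows 7, 9 → ETA takes values {27, 25} — violation
Carrier=W36: row 8 → ETA = 30 ✓
The only Carrier value with inconsistent ETA is Carrier=W79.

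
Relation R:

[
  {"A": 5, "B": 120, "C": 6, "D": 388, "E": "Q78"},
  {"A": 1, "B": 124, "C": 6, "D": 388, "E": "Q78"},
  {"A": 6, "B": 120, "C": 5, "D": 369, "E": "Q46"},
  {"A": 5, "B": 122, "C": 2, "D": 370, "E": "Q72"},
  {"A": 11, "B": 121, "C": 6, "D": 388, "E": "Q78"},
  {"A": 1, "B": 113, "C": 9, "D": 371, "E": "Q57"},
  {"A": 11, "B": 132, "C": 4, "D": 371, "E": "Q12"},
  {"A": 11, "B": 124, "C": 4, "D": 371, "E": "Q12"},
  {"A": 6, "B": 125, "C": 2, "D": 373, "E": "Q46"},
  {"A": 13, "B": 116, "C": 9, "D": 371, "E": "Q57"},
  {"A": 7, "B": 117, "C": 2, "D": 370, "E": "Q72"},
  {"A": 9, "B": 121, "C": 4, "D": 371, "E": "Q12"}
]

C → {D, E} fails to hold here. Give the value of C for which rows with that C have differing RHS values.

2

C=6: 3 rows → {D,E} = (388, Q78), (388, Q78), (388, Q78) ✓
C=5: 1 row → {D,E} = (369, Q46) ✓
C=2: 3 rows → {D,E} takes values {(370, Q72), (373, Q46)} — violation
C=9: 2 rows → {D,E} = (371, Q57), (371, Q57) ✓
C=4: 3 rows → {D,E} = (371, Q12), (371, Q12), (371, Q12) ✓
The only C value with inconsistent RHS is C=2.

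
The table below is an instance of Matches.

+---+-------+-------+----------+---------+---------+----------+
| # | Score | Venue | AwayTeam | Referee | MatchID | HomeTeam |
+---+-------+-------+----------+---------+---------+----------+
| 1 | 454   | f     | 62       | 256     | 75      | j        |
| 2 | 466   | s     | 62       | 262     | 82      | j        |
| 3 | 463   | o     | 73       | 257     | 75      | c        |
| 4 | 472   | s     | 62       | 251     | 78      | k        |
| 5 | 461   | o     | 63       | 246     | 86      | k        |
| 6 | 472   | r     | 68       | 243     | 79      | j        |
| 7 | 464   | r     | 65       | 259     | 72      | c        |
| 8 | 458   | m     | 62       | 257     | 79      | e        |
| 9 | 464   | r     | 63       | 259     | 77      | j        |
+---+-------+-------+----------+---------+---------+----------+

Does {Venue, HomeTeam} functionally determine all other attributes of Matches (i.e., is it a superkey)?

Rows 6 and 9 have the same {Venue, HomeTeam} value (Venue=r, HomeTeam=j) but are distinct tuples, so {Venue, HomeTeam} does not determine every attribute — not a superkey.

No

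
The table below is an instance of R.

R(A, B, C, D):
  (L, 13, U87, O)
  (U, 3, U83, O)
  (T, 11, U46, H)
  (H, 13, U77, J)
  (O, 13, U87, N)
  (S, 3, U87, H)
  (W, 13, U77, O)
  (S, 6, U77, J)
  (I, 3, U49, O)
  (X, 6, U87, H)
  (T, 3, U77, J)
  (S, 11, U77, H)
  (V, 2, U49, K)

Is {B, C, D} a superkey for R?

Yes

All 13 rows have distinct {B, C, D} values, so {B, C, D} → (all attributes) holds and {B, C, D} is a superkey.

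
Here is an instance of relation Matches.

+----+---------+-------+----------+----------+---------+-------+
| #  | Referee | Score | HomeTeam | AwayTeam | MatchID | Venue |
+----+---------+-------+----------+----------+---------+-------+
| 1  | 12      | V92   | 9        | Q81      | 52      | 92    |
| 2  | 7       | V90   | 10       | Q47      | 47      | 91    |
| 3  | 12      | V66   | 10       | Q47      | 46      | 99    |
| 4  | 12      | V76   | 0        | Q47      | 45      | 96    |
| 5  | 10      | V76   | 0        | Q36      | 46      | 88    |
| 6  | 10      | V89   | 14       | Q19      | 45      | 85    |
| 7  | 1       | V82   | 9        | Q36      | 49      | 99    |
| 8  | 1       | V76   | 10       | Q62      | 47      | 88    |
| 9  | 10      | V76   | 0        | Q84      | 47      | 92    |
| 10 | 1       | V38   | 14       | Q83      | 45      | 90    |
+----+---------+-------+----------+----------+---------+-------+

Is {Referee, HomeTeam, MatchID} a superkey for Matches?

Yes

All 10 rows have distinct {Referee, HomeTeam, MatchID} values, so {Referee, HomeTeam, MatchID} → (all attributes) holds and {Referee, HomeTeam, MatchID} is a superkey.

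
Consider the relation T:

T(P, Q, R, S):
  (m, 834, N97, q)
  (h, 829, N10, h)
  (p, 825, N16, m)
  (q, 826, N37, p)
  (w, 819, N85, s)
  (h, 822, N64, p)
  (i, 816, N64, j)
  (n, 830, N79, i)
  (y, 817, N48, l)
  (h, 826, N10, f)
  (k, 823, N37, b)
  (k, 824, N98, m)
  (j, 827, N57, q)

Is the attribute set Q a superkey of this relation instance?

No

Two distinct rows share Q=826, so Q does not determine every attribute — not a superkey.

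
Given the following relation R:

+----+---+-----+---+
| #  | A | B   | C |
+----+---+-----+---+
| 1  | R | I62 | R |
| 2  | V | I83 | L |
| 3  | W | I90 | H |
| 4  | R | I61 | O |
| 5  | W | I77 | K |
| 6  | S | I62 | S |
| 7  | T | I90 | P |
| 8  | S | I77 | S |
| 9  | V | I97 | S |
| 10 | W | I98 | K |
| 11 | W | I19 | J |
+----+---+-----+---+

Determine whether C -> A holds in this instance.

C=R: row 1 → A = R ✓
C=L: row 2 → A = V ✓
C=H: row 3 → A = W ✓
C=O: row 4 → A = R ✓
C=K: rows 5, 10 → A = W, W ✓
C=S: rows 6, 8, 9 → A takes values {S, V} — violation
C=P: row 7 → A = T ✓
C=J: row 11 → A = W ✓
Two rows agree on C but differ on A, so C -> A does not hold.

No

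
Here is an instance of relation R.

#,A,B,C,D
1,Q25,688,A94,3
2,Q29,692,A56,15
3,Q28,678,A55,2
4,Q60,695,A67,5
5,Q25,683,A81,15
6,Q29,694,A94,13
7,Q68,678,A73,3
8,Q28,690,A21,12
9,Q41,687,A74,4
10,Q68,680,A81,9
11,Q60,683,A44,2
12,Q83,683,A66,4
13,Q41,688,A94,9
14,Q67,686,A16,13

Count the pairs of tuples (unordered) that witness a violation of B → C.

B=688: all 2 rows agree on C — 0 pairs.
B=678: violating pairs (3,7) — 1 pair.
B=683: violating pairs (5,11), (5,12), (11,12) — 3 pairs.

4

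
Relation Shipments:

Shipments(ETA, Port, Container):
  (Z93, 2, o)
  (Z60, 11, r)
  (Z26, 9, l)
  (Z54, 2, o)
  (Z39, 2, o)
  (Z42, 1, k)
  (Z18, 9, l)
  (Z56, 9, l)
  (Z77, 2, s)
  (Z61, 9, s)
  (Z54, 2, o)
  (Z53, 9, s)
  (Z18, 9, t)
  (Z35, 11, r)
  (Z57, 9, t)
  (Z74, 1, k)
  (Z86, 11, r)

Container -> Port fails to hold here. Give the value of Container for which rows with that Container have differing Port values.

Container=o: 4 rows → Port = 2, 2, 2, 2 ✓
Container=r: 3 rows → Port = 11, 11, 11 ✓
Container=l: 3 rows → Port = 9, 9, 9 ✓
Container=k: 2 rows → Port = 1, 1 ✓
Container=s: 3 rows → Port takes values {2, 9} — violation
Container=t: 2 rows → Port = 9, 9 ✓
The only Container value with inconsistent Port is Container=s.

s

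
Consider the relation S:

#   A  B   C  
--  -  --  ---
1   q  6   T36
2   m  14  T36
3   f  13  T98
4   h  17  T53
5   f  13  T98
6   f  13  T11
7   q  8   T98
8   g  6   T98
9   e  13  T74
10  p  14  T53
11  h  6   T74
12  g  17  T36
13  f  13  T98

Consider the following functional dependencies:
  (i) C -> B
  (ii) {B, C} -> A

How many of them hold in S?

(i) C -> B: C=T36: rows 1, 2, 12 → B takes values {6, 14, 17} — violation; C=T98: rows 3, 5, 7, 8, 13 → B takes values {13, 8, 6} — violation; C=T53: rows 4, 10 → B takes values {17, 14} — violation; C=T74: rows 9, 11 → B takes values {13, 6} — violation — fails.
(ii) {B, C} -> A: every LHS value maps to a single RHS value — holds.
1 of the 2 dependencies holds.

1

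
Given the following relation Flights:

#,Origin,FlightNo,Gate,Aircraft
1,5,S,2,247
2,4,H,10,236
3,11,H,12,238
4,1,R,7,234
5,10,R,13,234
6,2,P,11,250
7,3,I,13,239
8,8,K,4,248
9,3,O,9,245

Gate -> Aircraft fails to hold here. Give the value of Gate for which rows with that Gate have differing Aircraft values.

Gate=2: row 1 → Aircraft = 247 ✓
Gate=10: row 2 → Aircraft = 236 ✓
Gate=12: row 3 → Aircraft = 238 ✓
Gate=7: row 4 → Aircraft = 234 ✓
Gate=13: rows 5, 7 → Aircraft takes values {234, 239} — violation
Gate=11: row 6 → Aircraft = 250 ✓
Gate=4: row 8 → Aircraft = 248 ✓
Gate=9: row 9 → Aircraft = 245 ✓
The only Gate value with inconsistent Aircraft is Gate=13.

13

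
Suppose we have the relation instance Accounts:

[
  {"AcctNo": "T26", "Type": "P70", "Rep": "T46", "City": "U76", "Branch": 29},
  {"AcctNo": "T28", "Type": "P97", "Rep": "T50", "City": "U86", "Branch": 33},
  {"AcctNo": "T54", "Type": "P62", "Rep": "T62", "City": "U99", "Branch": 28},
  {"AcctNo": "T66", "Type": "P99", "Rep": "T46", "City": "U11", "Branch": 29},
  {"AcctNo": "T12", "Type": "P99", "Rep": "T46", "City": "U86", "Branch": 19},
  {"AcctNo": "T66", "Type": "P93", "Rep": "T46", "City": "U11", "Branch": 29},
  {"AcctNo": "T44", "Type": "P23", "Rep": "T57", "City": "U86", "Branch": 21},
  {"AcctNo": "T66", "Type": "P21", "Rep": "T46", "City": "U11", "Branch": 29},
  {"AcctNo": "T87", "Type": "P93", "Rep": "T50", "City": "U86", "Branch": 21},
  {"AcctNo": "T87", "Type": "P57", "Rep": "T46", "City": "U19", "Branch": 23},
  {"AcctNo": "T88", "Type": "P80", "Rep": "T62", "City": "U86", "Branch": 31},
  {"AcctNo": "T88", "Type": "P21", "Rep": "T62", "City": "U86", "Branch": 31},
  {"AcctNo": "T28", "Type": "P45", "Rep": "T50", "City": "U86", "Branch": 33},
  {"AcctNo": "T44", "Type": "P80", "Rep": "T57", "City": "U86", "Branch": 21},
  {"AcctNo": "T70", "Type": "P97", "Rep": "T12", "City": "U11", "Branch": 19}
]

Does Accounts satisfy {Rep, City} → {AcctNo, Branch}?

(Rep=T46, City=U76): 1 row → {AcctNo,Branch} = (T26, 29) ✓
(Rep=T50, City=U86): 3 rows → {AcctNo,Branch} takes values {(T28, 33), (T87, 21)} — violation
(Rep=T62, City=U99): 1 row → {AcctNo,Branch} = (T54, 28) ✓
(Rep=T46, City=U11): 3 rows → {AcctNo,Branch} = (T66, 29), (T66, 29), (T66, 29) ✓
(Rep=T46, City=U86): 1 row → {AcctNo,Branch} = (T12, 19) ✓
(Rep=T57, City=U86): 2 rows → {AcctNo,Branch} = (T44, 21), (T44, 21) ✓
(Rep=T46, City=U19): 1 row → {AcctNo,Branch} = (T87, 23) ✓
(Rep=T62, City=U86): 2 rows → {AcctNo,Branch} = (T88, 31), (T88, 31) ✓
(Rep=T12, City=U11): 1 row → {AcctNo,Branch} = (T70, 19) ✓
Two rows agree on {Rep, City} but differ on {AcctNo, Branch}, so {Rep, City} → {AcctNo, Branch} does not hold.

No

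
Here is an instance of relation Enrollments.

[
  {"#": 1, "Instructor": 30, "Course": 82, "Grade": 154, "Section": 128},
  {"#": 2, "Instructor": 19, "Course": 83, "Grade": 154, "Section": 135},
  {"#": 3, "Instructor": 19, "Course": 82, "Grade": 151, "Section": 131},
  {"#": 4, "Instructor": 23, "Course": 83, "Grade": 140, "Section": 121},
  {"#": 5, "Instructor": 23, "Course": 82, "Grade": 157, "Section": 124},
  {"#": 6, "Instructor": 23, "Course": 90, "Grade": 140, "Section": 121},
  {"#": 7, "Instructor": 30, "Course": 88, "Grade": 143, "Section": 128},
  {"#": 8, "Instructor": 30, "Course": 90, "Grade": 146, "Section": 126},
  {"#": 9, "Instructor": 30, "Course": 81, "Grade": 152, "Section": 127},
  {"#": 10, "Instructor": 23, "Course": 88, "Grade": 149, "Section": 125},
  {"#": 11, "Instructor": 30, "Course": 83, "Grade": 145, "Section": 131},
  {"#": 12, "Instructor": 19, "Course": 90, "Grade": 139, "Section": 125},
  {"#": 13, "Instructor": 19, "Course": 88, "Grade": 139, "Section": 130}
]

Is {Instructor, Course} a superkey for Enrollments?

Yes

All 13 rows have distinct {Instructor, Course} values, so {Instructor, Course} → (all attributes) holds and {Instructor, Course} is a superkey.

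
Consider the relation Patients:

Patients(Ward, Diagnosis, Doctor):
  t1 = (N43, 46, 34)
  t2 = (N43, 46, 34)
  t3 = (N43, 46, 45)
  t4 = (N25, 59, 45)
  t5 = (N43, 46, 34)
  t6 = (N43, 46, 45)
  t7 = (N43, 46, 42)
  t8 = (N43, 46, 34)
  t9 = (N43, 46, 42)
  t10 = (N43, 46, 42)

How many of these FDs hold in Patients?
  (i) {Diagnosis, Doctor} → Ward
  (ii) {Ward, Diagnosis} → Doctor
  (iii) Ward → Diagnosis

2

(i) {Diagnosis, Doctor} → Ward: every LHS value maps to a single RHS value — holds.
(ii) {Ward, Diagnosis} → Doctor: (Ward=N43, Diagnosis=46): rows 1, 2, 3, 5, 6, 7, 8, 9, 10 → Doctor takes values {34, 45, 42} — violation — fails.
(iii) Ward → Diagnosis: every LHS value maps to a single RHS value — holds.
2 of the 3 dependencies hold.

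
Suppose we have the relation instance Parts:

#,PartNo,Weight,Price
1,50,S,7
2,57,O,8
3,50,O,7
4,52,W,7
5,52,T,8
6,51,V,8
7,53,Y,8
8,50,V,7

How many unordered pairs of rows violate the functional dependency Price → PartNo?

Price=7: violating pairs (1,4), (3,4), (4,8) — 3 pairs.
Price=8: violating pairs (2,5), (2,6), (2,7), (5,6), (5,7), (6,7) — 6 pairs.

9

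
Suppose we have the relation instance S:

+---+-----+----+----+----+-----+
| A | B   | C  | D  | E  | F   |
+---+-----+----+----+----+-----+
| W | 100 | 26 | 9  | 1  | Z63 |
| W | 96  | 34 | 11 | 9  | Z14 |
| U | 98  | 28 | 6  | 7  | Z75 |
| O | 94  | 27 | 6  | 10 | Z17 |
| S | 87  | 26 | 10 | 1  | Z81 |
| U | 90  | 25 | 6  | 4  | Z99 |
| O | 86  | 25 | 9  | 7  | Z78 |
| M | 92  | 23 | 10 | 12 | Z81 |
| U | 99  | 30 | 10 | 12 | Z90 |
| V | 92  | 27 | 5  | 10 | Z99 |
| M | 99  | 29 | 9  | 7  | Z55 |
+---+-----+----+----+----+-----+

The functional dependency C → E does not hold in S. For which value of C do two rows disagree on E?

C=26: 2 rows → E = 1, 1 ✓
C=34: 1 row → E = 9 ✓
C=28: 1 row → E = 7 ✓
C=27: 2 rows → E = 10, 10 ✓
C=25: 2 rows → E takes values {4, 7} — violation
C=23: 1 row → E = 12 ✓
C=30: 1 row → E = 12 ✓
C=29: 1 row → E = 7 ✓
The only C value with inconsistent E is C=25.

25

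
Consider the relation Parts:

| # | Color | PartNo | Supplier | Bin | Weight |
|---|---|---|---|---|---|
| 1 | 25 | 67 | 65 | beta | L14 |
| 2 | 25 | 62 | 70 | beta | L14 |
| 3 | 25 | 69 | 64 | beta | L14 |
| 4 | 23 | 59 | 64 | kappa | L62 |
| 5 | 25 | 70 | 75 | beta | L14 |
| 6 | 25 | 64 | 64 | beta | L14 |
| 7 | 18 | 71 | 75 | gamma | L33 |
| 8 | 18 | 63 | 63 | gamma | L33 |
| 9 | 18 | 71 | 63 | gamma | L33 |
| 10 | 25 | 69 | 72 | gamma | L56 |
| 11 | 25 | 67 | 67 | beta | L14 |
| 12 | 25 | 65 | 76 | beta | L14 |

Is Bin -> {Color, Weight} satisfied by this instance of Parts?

No

Bin=beta: rows 1, 2, 3, 5, 6, 11, 12 → {Color,Weight} = (25, L14), (25, L14), (25, L14), (25, L14), (25, L14), (25, L14), (25, L14) ✓
Bin=kappa: row 4 → {Color,Weight} = (23, L62) ✓
Bin=gamma: rows 7, 8, 9, 10 → {Color,Weight} takes values {(18, L33), (25, L56)} — violation
Two rows agree on Bin but differ on {Color, Weight}, so Bin -> {Color, Weight} does not hold.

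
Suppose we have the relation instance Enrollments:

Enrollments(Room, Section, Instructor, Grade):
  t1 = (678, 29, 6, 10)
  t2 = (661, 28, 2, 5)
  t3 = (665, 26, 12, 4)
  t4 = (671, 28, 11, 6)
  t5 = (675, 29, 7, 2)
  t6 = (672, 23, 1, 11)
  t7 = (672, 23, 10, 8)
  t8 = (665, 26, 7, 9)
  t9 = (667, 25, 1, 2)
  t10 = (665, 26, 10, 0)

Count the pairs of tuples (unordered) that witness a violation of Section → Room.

Section=29: violating pairs (1,5) — 1 pair.
Section=28: violating pairs (2,4) — 1 pair.
Section=26: all 3 rows agree on Room — 0 pairs.
Section=23: all 2 rows agree on Room — 0 pairs.

2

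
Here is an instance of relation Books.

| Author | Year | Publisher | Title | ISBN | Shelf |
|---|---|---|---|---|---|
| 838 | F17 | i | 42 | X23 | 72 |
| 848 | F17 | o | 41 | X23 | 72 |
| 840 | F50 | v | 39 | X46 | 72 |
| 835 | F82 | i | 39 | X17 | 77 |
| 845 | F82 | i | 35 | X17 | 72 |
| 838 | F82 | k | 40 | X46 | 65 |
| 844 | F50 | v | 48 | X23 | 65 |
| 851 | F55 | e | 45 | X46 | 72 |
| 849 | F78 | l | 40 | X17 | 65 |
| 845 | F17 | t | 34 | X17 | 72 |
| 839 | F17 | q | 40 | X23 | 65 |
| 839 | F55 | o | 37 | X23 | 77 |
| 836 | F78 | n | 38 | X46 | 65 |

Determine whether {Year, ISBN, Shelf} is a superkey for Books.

Two distinct rows share (Year=F17, ISBN=X23, Shelf=72), so {Year, ISBN, Shelf} does not determine every attribute — not a superkey.

No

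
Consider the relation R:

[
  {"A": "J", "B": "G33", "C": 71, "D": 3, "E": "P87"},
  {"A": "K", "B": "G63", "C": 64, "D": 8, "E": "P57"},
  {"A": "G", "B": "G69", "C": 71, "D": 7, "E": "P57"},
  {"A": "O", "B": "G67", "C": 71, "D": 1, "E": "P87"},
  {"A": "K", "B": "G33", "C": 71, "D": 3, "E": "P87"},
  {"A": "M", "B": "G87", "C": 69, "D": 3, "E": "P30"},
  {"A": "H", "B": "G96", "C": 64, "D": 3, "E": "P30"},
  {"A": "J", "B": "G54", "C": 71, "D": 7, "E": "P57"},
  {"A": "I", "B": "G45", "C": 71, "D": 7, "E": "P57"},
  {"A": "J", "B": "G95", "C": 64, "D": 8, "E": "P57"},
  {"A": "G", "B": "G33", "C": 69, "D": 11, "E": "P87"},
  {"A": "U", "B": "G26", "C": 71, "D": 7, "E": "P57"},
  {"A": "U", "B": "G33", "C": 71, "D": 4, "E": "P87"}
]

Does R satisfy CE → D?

No

(C=71, E=P87): 4 rows → D takes values {3, 1, 4} — violation
(C=64, E=P57): 2 rows → D = 8, 8 ✓
(C=71, E=P57): 4 rows → D = 7, 7, 7, 7 ✓
(C=69, E=P30): 1 row → D = 3 ✓
(C=64, E=P30): 1 row → D = 3 ✓
(C=69, E=P87): 1 row → D = 11 ✓
Two rows agree on CE but differ on D, so CE → D does not hold.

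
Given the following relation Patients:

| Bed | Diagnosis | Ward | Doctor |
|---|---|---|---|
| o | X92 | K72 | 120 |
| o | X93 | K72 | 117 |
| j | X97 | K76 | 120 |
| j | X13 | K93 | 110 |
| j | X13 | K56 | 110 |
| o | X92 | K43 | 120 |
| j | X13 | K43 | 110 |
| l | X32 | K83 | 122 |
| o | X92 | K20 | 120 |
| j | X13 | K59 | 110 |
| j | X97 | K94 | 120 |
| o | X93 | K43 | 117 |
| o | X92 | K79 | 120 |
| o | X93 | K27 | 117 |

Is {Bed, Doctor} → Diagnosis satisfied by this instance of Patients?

(Bed=o, Doctor=120): 4 rows → Diagnosis = X92, X92, X92, X92 ✓
(Bed=o, Doctor=117): 3 rows → Diagnosis = X93, X93, X93 ✓
(Bed=j, Doctor=120): 2 rows → Diagnosis = X97, X97 ✓
(Bed=j, Doctor=110): 4 rows → Diagnosis = X13, X13, X13, X13 ✓
(Bed=l, Doctor=122): 1 row → Diagnosis = X32 ✓
Every {Bed, Doctor} value is associated with a single Diagnosis value, so {Bed, Doctor} → Diagnosis holds.

Yes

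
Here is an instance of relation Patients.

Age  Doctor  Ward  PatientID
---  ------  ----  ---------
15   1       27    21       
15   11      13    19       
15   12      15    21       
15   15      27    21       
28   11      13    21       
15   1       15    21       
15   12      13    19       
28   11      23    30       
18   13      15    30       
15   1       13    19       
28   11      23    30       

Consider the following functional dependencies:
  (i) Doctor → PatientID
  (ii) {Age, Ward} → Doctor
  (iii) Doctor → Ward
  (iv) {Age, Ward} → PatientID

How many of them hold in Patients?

(i) Doctor → PatientID: Doctor=1: 3 rows → PatientID takes values {21, 19} — violation; Doctor=11: 4 rows → PatientID takes values {19, 21, 30} — violation; Doctor=12: 2 rows → PatientID takes values {21, 19} — violation — fails.
(ii) {Age, Ward} → Doctor: (Age=15, Ward=27): 2 rows → Doctor takes values {1, 15} — violation; (Age=15, Ward=13): 3 rows → Doctor takes values {11, 12, 1} — violation; (Age=15, Ward=15): 2 rows → Doctor takes values {12, 1} — violation — fails.
(iii) Doctor → Ward: Doctor=1: 3 rows → Ward takes values {27, 15, 13} — violation; Doctor=11: 4 rows → Ward takes values {13, 23} — violation; Doctor=12: 2 rows → Ward takes values {15, 13} — violation — fails.
(iv) {Age, Ward} → PatientID: every LHS value maps to a single RHS value — holds.
1 of the 4 dependencies holds.

1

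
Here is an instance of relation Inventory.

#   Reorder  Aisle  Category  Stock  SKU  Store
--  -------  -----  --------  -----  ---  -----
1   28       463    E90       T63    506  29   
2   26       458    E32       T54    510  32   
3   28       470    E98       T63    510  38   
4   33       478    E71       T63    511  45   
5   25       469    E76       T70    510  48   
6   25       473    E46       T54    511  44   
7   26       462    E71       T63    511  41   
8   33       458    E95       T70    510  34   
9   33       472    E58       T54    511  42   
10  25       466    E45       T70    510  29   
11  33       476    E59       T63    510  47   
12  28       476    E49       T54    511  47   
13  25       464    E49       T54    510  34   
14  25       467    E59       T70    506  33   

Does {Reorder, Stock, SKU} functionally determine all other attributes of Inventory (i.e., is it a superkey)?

Rows 5 and 10 have the same {Reorder, Stock, SKU} value (Reorder=25, Stock=T70, SKU=510) but are distinct tuples, so {Reorder, Stock, SKU} does not determine every attribute — not a superkey.

No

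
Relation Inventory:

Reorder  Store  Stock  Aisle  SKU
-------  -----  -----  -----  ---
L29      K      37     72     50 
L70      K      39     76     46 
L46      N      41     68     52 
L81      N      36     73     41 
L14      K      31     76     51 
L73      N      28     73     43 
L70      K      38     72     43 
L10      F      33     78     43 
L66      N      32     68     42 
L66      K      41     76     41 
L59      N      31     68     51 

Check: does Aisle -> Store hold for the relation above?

Aisle=72: 2 rows → Store = K, K ✓
Aisle=76: 3 rows → Store = K, K, K ✓
Aisle=68: 3 rows → Store = N, N, N ✓
Aisle=73: 2 rows → Store = N, N ✓
Aisle=78: 1 row → Store = F ✓
Every Aisle value is associated with a single Store value, so Aisle -> Store holds.

Yes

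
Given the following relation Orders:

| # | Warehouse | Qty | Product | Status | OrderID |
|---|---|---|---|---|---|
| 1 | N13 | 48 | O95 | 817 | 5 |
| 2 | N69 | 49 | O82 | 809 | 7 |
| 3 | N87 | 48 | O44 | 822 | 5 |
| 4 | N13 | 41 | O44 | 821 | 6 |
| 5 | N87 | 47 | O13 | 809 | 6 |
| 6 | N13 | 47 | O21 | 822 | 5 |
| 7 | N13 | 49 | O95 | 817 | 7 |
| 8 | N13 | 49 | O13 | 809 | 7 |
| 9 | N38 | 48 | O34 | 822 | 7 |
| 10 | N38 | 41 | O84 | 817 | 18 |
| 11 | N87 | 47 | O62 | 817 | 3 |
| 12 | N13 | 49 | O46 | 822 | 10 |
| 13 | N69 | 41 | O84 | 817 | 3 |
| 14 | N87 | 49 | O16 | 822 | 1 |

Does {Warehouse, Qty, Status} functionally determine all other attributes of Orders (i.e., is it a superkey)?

Yes

All 14 rows have distinct {Warehouse, Qty, Status} values, so {Warehouse, Qty, Status} → (all attributes) holds and {Warehouse, Qty, Status} is a superkey.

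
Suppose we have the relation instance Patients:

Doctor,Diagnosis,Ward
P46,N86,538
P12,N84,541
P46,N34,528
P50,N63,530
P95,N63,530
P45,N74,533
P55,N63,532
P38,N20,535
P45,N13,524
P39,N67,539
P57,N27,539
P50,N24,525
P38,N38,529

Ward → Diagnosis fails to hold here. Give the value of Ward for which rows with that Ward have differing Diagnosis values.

Ward=538: 1 row → Diagnosis = N86 ✓
Ward=541: 1 row → Diagnosis = N84 ✓
Ward=528: 1 row → Diagnosis = N34 ✓
Ward=530: 2 rows → Diagnosis = N63, N63 ✓
Ward=533: 1 row → Diagnosis = N74 ✓
Ward=532: 1 row → Diagnosis = N63 ✓
Ward=535: 1 row → Diagnosis = N20 ✓
Ward=524: 1 row → Diagnosis = N13 ✓
Ward=539: 2 rows → Diagnosis takes values {N67, N27} — violation
Ward=525: 1 row → Diagnosis = N24 ✓
Ward=529: 1 row → Diagnosis = N38 ✓
The only Ward value with inconsistent Diagnosis is Ward=539.

539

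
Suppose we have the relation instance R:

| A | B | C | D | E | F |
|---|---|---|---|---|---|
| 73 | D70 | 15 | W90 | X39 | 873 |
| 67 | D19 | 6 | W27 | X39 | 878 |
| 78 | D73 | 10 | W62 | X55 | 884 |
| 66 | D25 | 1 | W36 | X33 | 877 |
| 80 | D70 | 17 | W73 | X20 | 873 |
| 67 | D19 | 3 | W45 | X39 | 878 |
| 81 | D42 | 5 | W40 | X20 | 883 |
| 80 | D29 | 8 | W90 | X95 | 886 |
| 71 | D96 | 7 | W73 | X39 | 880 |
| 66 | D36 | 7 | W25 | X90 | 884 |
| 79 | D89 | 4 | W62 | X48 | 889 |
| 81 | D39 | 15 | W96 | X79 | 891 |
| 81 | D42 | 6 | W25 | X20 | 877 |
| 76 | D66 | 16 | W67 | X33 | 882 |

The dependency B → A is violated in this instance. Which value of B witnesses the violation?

D70

B=D70: 2 rows → A takes values {73, 80} — violation
B=D19: 2 rows → A = 67, 67 ✓
B=D73: 1 row → A = 78 ✓
B=D25: 1 row → A = 66 ✓
B=D42: 2 rows → A = 81, 81 ✓
B=D29: 1 row → A = 80 ✓
B=D96: 1 row → A = 71 ✓
B=D36: 1 row → A = 66 ✓
B=D89: 1 row → A = 79 ✓
B=D39: 1 row → A = 81 ✓
B=D66: 1 row → A = 76 ✓
The only B value with inconsistent A is B=D70.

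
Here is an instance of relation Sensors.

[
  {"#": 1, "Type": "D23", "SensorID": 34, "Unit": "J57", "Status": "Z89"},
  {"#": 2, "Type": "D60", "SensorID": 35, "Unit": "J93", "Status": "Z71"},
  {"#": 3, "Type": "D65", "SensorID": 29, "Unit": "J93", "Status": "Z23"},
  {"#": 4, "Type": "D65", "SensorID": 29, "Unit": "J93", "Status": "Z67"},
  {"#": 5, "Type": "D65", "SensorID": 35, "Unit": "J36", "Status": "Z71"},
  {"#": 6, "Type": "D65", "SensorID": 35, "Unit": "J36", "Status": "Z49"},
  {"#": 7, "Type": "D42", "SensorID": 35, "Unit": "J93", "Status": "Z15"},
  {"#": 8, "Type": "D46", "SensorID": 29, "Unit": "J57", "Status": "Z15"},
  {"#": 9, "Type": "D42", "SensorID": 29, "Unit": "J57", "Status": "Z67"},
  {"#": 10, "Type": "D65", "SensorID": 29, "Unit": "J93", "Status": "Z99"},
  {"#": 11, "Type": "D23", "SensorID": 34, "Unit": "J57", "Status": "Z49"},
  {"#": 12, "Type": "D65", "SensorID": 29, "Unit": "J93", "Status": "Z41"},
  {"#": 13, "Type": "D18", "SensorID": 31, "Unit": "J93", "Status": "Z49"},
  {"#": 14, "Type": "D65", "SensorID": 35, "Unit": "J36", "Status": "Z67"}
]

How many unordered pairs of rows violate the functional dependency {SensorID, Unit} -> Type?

(SensorID=34, Unit=J57): all 2 rows agree on Type — 0 pairs.
(SensorID=35, Unit=J93): violating pairs (2,7) — 1 pair.
(SensorID=29, Unit=J93): all 4 rows agree on Type — 0 pairs.
(SensorID=35, Unit=J36): all 3 rows agree on Type — 0 pairs.
(SensorID=29, Unit=J57): violating pairs (8,9) — 1 pair.

2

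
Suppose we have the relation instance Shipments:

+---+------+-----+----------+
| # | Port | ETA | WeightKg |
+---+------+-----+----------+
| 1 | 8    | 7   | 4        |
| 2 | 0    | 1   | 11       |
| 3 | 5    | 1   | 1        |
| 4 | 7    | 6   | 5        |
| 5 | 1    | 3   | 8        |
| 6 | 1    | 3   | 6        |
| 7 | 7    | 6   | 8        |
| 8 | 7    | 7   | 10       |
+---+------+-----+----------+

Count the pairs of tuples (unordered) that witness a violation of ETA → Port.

2

ETA=7: violating pairs (1,8) — 1 pair.
ETA=1: violating pairs (2,3) — 1 pair.
ETA=6: all 2 rows agree on Port — 0 pairs.
ETA=3: all 2 rows agree on Port — 0 pairs.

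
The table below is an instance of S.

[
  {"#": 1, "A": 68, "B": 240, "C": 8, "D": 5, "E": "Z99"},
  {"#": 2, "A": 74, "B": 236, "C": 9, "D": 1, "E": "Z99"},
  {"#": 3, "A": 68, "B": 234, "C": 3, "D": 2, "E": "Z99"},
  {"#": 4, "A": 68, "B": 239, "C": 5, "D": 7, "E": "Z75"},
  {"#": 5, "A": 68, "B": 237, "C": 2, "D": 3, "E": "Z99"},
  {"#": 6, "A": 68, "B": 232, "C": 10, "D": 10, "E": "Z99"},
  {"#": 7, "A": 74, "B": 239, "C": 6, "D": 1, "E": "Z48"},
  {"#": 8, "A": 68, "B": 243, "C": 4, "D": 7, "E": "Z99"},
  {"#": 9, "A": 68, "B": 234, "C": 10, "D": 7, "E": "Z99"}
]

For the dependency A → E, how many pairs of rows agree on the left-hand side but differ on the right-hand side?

7

A=68: violating pairs (1,4), (3,4), (4,5), (4,6), (4,8), (4,9) — 6 pairs.
A=74: violating pairs (2,7) — 1 pair.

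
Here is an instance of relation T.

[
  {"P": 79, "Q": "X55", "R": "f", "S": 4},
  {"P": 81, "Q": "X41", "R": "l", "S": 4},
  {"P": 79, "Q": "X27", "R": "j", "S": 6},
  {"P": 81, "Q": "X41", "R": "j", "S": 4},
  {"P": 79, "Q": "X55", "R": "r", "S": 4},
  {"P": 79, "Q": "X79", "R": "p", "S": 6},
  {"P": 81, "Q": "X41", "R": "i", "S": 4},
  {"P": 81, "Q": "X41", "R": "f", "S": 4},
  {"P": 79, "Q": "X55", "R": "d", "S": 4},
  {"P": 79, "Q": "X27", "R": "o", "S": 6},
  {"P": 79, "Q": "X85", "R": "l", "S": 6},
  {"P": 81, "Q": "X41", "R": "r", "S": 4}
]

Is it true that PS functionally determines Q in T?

(P=79, S=4): 3 rows → Q = X55, X55, X55 ✓
(P=81, S=4): 5 rows → Q = X41, X41, X41, X41, X41 ✓
(P=79, S=6): 4 rows → Q takes values {X27, X79, X85} — violation
Two rows agree on PS but differ on Q, so PS → Q does not hold.

No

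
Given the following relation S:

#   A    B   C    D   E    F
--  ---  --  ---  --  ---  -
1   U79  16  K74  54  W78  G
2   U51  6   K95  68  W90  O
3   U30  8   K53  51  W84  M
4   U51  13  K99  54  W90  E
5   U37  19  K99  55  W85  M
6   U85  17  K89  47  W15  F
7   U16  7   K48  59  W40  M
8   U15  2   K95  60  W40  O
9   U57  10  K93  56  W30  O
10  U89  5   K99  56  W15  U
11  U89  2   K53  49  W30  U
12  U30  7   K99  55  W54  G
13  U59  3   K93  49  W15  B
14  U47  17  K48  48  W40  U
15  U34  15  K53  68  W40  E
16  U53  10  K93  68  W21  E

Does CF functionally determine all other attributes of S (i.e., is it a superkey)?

No

Rows 2 and 8 have the same CF value (C=K95, F=O) but are distinct tuples, so CF does not determine every attribute — not a superkey.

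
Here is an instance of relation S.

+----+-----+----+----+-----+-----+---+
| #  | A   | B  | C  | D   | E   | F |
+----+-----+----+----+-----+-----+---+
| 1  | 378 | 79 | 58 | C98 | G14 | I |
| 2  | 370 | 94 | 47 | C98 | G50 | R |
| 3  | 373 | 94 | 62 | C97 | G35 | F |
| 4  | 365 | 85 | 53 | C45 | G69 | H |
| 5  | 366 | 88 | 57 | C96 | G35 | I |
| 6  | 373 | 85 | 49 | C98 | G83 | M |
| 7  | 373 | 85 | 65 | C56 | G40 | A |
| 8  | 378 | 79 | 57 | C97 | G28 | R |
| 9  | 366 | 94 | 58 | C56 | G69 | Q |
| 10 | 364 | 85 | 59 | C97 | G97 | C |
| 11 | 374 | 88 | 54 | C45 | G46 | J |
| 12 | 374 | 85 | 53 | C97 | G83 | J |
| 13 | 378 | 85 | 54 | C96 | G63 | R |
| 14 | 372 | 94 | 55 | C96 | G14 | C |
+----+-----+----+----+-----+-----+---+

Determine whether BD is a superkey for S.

Rows 10 and 12 have the same BD value (B=85, D=C97) but are distinct tuples, so BD does not determine every attribute — not a superkey.

No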